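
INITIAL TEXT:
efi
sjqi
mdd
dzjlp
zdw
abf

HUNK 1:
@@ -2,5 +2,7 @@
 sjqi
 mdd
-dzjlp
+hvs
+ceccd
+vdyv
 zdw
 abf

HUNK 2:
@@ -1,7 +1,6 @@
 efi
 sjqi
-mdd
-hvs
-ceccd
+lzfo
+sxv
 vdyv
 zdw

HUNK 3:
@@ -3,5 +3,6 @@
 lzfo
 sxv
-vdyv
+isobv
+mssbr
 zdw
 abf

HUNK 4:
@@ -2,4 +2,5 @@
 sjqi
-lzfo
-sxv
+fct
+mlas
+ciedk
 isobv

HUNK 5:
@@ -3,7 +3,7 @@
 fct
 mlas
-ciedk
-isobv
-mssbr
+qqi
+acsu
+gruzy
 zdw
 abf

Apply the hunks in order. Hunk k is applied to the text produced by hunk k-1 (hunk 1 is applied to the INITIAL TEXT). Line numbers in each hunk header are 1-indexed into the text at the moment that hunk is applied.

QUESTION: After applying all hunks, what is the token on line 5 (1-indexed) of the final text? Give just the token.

Answer: qqi

Derivation:
Hunk 1: at line 2 remove [dzjlp] add [hvs,ceccd,vdyv] -> 8 lines: efi sjqi mdd hvs ceccd vdyv zdw abf
Hunk 2: at line 1 remove [mdd,hvs,ceccd] add [lzfo,sxv] -> 7 lines: efi sjqi lzfo sxv vdyv zdw abf
Hunk 3: at line 3 remove [vdyv] add [isobv,mssbr] -> 8 lines: efi sjqi lzfo sxv isobv mssbr zdw abf
Hunk 4: at line 2 remove [lzfo,sxv] add [fct,mlas,ciedk] -> 9 lines: efi sjqi fct mlas ciedk isobv mssbr zdw abf
Hunk 5: at line 3 remove [ciedk,isobv,mssbr] add [qqi,acsu,gruzy] -> 9 lines: efi sjqi fct mlas qqi acsu gruzy zdw abf
Final line 5: qqi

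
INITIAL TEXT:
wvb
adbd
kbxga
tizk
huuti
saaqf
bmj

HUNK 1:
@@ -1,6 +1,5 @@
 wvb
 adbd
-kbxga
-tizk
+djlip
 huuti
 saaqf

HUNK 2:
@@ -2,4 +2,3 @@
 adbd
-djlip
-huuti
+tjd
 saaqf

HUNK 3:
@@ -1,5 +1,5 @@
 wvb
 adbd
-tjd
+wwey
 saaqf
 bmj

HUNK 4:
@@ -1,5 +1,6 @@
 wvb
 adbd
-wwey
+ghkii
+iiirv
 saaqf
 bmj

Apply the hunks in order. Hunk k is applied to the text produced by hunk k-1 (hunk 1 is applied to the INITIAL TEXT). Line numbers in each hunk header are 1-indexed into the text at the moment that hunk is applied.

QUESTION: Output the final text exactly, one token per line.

Answer: wvb
adbd
ghkii
iiirv
saaqf
bmj

Derivation:
Hunk 1: at line 1 remove [kbxga,tizk] add [djlip] -> 6 lines: wvb adbd djlip huuti saaqf bmj
Hunk 2: at line 2 remove [djlip,huuti] add [tjd] -> 5 lines: wvb adbd tjd saaqf bmj
Hunk 3: at line 1 remove [tjd] add [wwey] -> 5 lines: wvb adbd wwey saaqf bmj
Hunk 4: at line 1 remove [wwey] add [ghkii,iiirv] -> 6 lines: wvb adbd ghkii iiirv saaqf bmj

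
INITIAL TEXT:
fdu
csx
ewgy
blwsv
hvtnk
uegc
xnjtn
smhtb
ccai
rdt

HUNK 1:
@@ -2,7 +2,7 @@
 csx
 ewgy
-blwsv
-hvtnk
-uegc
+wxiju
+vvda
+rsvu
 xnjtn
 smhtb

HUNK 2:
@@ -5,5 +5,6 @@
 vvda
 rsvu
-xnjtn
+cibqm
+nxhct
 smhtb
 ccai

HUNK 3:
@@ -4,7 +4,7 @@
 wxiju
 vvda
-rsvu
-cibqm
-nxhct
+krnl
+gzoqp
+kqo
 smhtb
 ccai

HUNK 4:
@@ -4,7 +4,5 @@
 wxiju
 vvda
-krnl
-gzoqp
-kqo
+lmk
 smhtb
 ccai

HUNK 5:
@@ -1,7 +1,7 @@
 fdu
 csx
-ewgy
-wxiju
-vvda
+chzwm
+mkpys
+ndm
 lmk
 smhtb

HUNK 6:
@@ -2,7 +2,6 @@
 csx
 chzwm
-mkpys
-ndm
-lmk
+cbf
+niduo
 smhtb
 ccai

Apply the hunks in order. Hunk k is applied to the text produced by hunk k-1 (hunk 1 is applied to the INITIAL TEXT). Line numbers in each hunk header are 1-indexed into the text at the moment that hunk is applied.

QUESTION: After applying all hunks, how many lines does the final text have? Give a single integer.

Answer: 8

Derivation:
Hunk 1: at line 2 remove [blwsv,hvtnk,uegc] add [wxiju,vvda,rsvu] -> 10 lines: fdu csx ewgy wxiju vvda rsvu xnjtn smhtb ccai rdt
Hunk 2: at line 5 remove [xnjtn] add [cibqm,nxhct] -> 11 lines: fdu csx ewgy wxiju vvda rsvu cibqm nxhct smhtb ccai rdt
Hunk 3: at line 4 remove [rsvu,cibqm,nxhct] add [krnl,gzoqp,kqo] -> 11 lines: fdu csx ewgy wxiju vvda krnl gzoqp kqo smhtb ccai rdt
Hunk 4: at line 4 remove [krnl,gzoqp,kqo] add [lmk] -> 9 lines: fdu csx ewgy wxiju vvda lmk smhtb ccai rdt
Hunk 5: at line 1 remove [ewgy,wxiju,vvda] add [chzwm,mkpys,ndm] -> 9 lines: fdu csx chzwm mkpys ndm lmk smhtb ccai rdt
Hunk 6: at line 2 remove [mkpys,ndm,lmk] add [cbf,niduo] -> 8 lines: fdu csx chzwm cbf niduo smhtb ccai rdt
Final line count: 8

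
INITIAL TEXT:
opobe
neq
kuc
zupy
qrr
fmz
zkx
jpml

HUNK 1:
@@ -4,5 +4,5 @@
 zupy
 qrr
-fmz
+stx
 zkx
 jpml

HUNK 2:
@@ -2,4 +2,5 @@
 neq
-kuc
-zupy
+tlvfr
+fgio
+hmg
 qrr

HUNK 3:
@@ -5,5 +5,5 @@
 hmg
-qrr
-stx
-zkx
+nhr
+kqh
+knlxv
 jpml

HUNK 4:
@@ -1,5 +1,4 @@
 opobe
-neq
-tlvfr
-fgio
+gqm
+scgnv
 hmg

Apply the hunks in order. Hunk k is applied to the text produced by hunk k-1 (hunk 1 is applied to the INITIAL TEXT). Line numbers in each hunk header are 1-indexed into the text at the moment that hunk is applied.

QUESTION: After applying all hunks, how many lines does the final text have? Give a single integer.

Answer: 8

Derivation:
Hunk 1: at line 4 remove [fmz] add [stx] -> 8 lines: opobe neq kuc zupy qrr stx zkx jpml
Hunk 2: at line 2 remove [kuc,zupy] add [tlvfr,fgio,hmg] -> 9 lines: opobe neq tlvfr fgio hmg qrr stx zkx jpml
Hunk 3: at line 5 remove [qrr,stx,zkx] add [nhr,kqh,knlxv] -> 9 lines: opobe neq tlvfr fgio hmg nhr kqh knlxv jpml
Hunk 4: at line 1 remove [neq,tlvfr,fgio] add [gqm,scgnv] -> 8 lines: opobe gqm scgnv hmg nhr kqh knlxv jpml
Final line count: 8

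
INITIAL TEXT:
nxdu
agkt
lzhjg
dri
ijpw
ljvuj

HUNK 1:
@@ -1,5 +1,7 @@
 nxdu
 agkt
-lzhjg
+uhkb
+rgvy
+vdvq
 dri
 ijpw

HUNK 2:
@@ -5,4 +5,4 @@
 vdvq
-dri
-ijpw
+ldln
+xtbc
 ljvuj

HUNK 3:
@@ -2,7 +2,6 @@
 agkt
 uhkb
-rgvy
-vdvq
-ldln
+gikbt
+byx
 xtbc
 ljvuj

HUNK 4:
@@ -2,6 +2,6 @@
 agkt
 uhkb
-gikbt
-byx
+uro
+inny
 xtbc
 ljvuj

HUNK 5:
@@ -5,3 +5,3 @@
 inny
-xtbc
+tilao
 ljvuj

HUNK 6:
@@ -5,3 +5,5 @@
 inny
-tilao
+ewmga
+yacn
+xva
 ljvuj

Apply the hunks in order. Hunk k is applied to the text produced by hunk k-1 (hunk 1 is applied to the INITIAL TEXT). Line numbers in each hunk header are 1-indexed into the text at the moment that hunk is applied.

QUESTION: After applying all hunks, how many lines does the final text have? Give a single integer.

Answer: 9

Derivation:
Hunk 1: at line 1 remove [lzhjg] add [uhkb,rgvy,vdvq] -> 8 lines: nxdu agkt uhkb rgvy vdvq dri ijpw ljvuj
Hunk 2: at line 5 remove [dri,ijpw] add [ldln,xtbc] -> 8 lines: nxdu agkt uhkb rgvy vdvq ldln xtbc ljvuj
Hunk 3: at line 2 remove [rgvy,vdvq,ldln] add [gikbt,byx] -> 7 lines: nxdu agkt uhkb gikbt byx xtbc ljvuj
Hunk 4: at line 2 remove [gikbt,byx] add [uro,inny] -> 7 lines: nxdu agkt uhkb uro inny xtbc ljvuj
Hunk 5: at line 5 remove [xtbc] add [tilao] -> 7 lines: nxdu agkt uhkb uro inny tilao ljvuj
Hunk 6: at line 5 remove [tilao] add [ewmga,yacn,xva] -> 9 lines: nxdu agkt uhkb uro inny ewmga yacn xva ljvuj
Final line count: 9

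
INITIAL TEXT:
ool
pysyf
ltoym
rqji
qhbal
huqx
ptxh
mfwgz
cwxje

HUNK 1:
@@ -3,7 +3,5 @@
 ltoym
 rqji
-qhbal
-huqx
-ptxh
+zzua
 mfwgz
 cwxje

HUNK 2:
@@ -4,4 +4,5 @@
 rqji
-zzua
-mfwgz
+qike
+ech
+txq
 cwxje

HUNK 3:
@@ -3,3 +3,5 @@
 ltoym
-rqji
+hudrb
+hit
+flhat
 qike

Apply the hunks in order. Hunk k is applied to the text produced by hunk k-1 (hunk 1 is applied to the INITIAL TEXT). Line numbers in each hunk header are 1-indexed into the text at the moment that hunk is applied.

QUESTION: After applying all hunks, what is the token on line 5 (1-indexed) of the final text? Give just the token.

Answer: hit

Derivation:
Hunk 1: at line 3 remove [qhbal,huqx,ptxh] add [zzua] -> 7 lines: ool pysyf ltoym rqji zzua mfwgz cwxje
Hunk 2: at line 4 remove [zzua,mfwgz] add [qike,ech,txq] -> 8 lines: ool pysyf ltoym rqji qike ech txq cwxje
Hunk 3: at line 3 remove [rqji] add [hudrb,hit,flhat] -> 10 lines: ool pysyf ltoym hudrb hit flhat qike ech txq cwxje
Final line 5: hit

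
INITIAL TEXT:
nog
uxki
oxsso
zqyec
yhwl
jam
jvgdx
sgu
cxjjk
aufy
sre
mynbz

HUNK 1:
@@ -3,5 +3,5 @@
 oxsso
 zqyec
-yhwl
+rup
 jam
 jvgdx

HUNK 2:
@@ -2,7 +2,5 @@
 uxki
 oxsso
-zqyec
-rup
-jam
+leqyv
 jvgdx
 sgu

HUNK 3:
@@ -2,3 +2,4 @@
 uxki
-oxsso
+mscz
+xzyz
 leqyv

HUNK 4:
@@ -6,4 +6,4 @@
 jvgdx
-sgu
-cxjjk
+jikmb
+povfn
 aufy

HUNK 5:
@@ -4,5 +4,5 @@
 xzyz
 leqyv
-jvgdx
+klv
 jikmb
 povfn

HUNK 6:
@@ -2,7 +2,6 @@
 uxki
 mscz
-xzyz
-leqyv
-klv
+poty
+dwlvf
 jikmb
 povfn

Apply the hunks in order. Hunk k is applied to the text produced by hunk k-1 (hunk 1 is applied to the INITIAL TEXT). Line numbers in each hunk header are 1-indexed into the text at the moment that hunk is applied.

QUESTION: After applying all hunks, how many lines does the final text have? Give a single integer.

Hunk 1: at line 3 remove [yhwl] add [rup] -> 12 lines: nog uxki oxsso zqyec rup jam jvgdx sgu cxjjk aufy sre mynbz
Hunk 2: at line 2 remove [zqyec,rup,jam] add [leqyv] -> 10 lines: nog uxki oxsso leqyv jvgdx sgu cxjjk aufy sre mynbz
Hunk 3: at line 2 remove [oxsso] add [mscz,xzyz] -> 11 lines: nog uxki mscz xzyz leqyv jvgdx sgu cxjjk aufy sre mynbz
Hunk 4: at line 6 remove [sgu,cxjjk] add [jikmb,povfn] -> 11 lines: nog uxki mscz xzyz leqyv jvgdx jikmb povfn aufy sre mynbz
Hunk 5: at line 4 remove [jvgdx] add [klv] -> 11 lines: nog uxki mscz xzyz leqyv klv jikmb povfn aufy sre mynbz
Hunk 6: at line 2 remove [xzyz,leqyv,klv] add [poty,dwlvf] -> 10 lines: nog uxki mscz poty dwlvf jikmb povfn aufy sre mynbz
Final line count: 10

Answer: 10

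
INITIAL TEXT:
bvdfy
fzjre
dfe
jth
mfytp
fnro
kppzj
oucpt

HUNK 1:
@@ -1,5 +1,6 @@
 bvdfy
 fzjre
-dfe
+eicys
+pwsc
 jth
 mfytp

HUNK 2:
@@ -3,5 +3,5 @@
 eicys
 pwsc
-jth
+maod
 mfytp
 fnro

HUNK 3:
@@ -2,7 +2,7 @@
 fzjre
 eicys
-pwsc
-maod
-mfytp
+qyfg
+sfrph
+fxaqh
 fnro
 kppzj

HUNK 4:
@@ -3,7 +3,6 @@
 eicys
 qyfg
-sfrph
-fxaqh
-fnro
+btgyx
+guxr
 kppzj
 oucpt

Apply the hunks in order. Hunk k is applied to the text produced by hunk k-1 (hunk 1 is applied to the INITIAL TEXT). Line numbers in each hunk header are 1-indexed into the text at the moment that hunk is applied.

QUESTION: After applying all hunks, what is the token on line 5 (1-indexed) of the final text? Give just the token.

Hunk 1: at line 1 remove [dfe] add [eicys,pwsc] -> 9 lines: bvdfy fzjre eicys pwsc jth mfytp fnro kppzj oucpt
Hunk 2: at line 3 remove [jth] add [maod] -> 9 lines: bvdfy fzjre eicys pwsc maod mfytp fnro kppzj oucpt
Hunk 3: at line 2 remove [pwsc,maod,mfytp] add [qyfg,sfrph,fxaqh] -> 9 lines: bvdfy fzjre eicys qyfg sfrph fxaqh fnro kppzj oucpt
Hunk 4: at line 3 remove [sfrph,fxaqh,fnro] add [btgyx,guxr] -> 8 lines: bvdfy fzjre eicys qyfg btgyx guxr kppzj oucpt
Final line 5: btgyx

Answer: btgyx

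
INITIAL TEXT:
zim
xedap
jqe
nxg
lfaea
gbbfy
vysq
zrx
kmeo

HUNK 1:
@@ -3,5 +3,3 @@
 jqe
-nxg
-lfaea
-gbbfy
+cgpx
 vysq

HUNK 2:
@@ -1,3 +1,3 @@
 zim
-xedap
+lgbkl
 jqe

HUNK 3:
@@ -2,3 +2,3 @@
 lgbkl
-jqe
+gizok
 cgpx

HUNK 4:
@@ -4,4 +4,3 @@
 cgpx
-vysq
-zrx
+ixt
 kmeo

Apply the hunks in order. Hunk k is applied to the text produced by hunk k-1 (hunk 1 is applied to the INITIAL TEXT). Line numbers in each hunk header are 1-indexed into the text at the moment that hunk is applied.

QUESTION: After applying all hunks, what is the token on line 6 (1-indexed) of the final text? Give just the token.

Answer: kmeo

Derivation:
Hunk 1: at line 3 remove [nxg,lfaea,gbbfy] add [cgpx] -> 7 lines: zim xedap jqe cgpx vysq zrx kmeo
Hunk 2: at line 1 remove [xedap] add [lgbkl] -> 7 lines: zim lgbkl jqe cgpx vysq zrx kmeo
Hunk 3: at line 2 remove [jqe] add [gizok] -> 7 lines: zim lgbkl gizok cgpx vysq zrx kmeo
Hunk 4: at line 4 remove [vysq,zrx] add [ixt] -> 6 lines: zim lgbkl gizok cgpx ixt kmeo
Final line 6: kmeo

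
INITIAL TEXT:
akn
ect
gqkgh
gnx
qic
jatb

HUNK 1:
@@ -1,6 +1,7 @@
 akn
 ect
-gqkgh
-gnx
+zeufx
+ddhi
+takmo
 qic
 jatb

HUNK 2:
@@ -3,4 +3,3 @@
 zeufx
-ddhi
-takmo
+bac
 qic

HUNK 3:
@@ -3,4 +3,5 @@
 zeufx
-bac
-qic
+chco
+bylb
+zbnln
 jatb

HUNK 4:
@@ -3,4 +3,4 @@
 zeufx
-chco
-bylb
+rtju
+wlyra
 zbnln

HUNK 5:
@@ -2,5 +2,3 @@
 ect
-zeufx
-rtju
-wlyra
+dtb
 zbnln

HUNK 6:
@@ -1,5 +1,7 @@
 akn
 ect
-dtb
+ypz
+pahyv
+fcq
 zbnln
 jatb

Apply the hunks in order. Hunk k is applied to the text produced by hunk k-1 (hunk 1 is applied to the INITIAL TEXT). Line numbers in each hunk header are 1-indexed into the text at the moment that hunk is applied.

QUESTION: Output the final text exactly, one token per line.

Hunk 1: at line 1 remove [gqkgh,gnx] add [zeufx,ddhi,takmo] -> 7 lines: akn ect zeufx ddhi takmo qic jatb
Hunk 2: at line 3 remove [ddhi,takmo] add [bac] -> 6 lines: akn ect zeufx bac qic jatb
Hunk 3: at line 3 remove [bac,qic] add [chco,bylb,zbnln] -> 7 lines: akn ect zeufx chco bylb zbnln jatb
Hunk 4: at line 3 remove [chco,bylb] add [rtju,wlyra] -> 7 lines: akn ect zeufx rtju wlyra zbnln jatb
Hunk 5: at line 2 remove [zeufx,rtju,wlyra] add [dtb] -> 5 lines: akn ect dtb zbnln jatb
Hunk 6: at line 1 remove [dtb] add [ypz,pahyv,fcq] -> 7 lines: akn ect ypz pahyv fcq zbnln jatb

Answer: akn
ect
ypz
pahyv
fcq
zbnln
jatb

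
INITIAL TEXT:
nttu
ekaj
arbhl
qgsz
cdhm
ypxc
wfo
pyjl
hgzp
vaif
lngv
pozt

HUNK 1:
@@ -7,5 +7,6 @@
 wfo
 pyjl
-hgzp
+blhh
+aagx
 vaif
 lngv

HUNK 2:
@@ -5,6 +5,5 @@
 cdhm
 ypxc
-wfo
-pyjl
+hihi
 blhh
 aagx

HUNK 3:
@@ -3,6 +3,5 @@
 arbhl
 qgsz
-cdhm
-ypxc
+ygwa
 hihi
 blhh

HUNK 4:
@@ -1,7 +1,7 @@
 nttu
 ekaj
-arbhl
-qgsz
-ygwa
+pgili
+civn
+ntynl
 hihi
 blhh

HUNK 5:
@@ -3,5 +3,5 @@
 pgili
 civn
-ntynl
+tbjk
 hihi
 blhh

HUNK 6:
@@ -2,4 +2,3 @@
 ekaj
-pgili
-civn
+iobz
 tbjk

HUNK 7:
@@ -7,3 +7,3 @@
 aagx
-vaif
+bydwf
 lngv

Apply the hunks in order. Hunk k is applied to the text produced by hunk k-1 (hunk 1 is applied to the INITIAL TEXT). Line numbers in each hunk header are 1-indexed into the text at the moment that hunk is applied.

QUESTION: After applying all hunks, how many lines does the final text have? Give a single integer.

Answer: 10

Derivation:
Hunk 1: at line 7 remove [hgzp] add [blhh,aagx] -> 13 lines: nttu ekaj arbhl qgsz cdhm ypxc wfo pyjl blhh aagx vaif lngv pozt
Hunk 2: at line 5 remove [wfo,pyjl] add [hihi] -> 12 lines: nttu ekaj arbhl qgsz cdhm ypxc hihi blhh aagx vaif lngv pozt
Hunk 3: at line 3 remove [cdhm,ypxc] add [ygwa] -> 11 lines: nttu ekaj arbhl qgsz ygwa hihi blhh aagx vaif lngv pozt
Hunk 4: at line 1 remove [arbhl,qgsz,ygwa] add [pgili,civn,ntynl] -> 11 lines: nttu ekaj pgili civn ntynl hihi blhh aagx vaif lngv pozt
Hunk 5: at line 3 remove [ntynl] add [tbjk] -> 11 lines: nttu ekaj pgili civn tbjk hihi blhh aagx vaif lngv pozt
Hunk 6: at line 2 remove [pgili,civn] add [iobz] -> 10 lines: nttu ekaj iobz tbjk hihi blhh aagx vaif lngv pozt
Hunk 7: at line 7 remove [vaif] add [bydwf] -> 10 lines: nttu ekaj iobz tbjk hihi blhh aagx bydwf lngv pozt
Final line count: 10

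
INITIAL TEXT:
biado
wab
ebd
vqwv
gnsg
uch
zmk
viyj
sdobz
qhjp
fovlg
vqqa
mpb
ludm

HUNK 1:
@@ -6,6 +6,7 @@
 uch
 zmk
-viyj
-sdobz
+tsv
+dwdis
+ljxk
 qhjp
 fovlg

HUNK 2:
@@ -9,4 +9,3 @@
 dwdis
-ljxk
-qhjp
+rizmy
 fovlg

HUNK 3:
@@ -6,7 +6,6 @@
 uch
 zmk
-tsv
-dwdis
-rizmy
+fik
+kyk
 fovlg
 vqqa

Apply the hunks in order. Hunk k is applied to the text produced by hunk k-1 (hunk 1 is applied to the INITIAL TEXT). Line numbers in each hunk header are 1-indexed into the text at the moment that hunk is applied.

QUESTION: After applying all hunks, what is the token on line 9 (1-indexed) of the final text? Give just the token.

Hunk 1: at line 6 remove [viyj,sdobz] add [tsv,dwdis,ljxk] -> 15 lines: biado wab ebd vqwv gnsg uch zmk tsv dwdis ljxk qhjp fovlg vqqa mpb ludm
Hunk 2: at line 9 remove [ljxk,qhjp] add [rizmy] -> 14 lines: biado wab ebd vqwv gnsg uch zmk tsv dwdis rizmy fovlg vqqa mpb ludm
Hunk 3: at line 6 remove [tsv,dwdis,rizmy] add [fik,kyk] -> 13 lines: biado wab ebd vqwv gnsg uch zmk fik kyk fovlg vqqa mpb ludm
Final line 9: kyk

Answer: kyk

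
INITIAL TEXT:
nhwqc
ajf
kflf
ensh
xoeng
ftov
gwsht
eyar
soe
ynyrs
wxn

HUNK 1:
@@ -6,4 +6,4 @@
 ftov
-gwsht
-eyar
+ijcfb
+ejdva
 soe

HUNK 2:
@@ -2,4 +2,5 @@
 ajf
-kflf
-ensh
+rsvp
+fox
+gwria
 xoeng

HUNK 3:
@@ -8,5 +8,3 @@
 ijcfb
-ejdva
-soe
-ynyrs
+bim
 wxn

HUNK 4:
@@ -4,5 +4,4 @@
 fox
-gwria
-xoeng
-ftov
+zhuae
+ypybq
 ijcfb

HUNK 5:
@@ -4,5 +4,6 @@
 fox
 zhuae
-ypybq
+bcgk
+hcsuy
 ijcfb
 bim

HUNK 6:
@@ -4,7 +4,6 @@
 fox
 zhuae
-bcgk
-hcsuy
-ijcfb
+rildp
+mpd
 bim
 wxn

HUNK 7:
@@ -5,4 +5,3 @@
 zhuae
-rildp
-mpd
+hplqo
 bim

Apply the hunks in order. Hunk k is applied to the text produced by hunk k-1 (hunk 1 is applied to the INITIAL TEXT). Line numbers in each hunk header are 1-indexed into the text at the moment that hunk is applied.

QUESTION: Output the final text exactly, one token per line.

Hunk 1: at line 6 remove [gwsht,eyar] add [ijcfb,ejdva] -> 11 lines: nhwqc ajf kflf ensh xoeng ftov ijcfb ejdva soe ynyrs wxn
Hunk 2: at line 2 remove [kflf,ensh] add [rsvp,fox,gwria] -> 12 lines: nhwqc ajf rsvp fox gwria xoeng ftov ijcfb ejdva soe ynyrs wxn
Hunk 3: at line 8 remove [ejdva,soe,ynyrs] add [bim] -> 10 lines: nhwqc ajf rsvp fox gwria xoeng ftov ijcfb bim wxn
Hunk 4: at line 4 remove [gwria,xoeng,ftov] add [zhuae,ypybq] -> 9 lines: nhwqc ajf rsvp fox zhuae ypybq ijcfb bim wxn
Hunk 5: at line 4 remove [ypybq] add [bcgk,hcsuy] -> 10 lines: nhwqc ajf rsvp fox zhuae bcgk hcsuy ijcfb bim wxn
Hunk 6: at line 4 remove [bcgk,hcsuy,ijcfb] add [rildp,mpd] -> 9 lines: nhwqc ajf rsvp fox zhuae rildp mpd bim wxn
Hunk 7: at line 5 remove [rildp,mpd] add [hplqo] -> 8 lines: nhwqc ajf rsvp fox zhuae hplqo bim wxn

Answer: nhwqc
ajf
rsvp
fox
zhuae
hplqo
bim
wxn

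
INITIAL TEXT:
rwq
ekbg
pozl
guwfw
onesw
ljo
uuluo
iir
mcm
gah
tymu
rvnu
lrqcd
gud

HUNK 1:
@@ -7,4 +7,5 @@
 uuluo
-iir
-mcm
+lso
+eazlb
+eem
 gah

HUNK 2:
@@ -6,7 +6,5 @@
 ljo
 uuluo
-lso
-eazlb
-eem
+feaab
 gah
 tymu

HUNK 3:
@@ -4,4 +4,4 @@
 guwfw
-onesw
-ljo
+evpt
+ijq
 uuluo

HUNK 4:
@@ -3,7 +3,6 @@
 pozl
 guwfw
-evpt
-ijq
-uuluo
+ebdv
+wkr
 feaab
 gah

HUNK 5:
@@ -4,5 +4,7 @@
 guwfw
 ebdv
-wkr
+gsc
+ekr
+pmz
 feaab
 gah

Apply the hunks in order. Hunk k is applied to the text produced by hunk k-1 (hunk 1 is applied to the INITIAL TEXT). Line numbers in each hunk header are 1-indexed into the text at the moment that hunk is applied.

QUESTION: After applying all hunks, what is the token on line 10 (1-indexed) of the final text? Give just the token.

Answer: gah

Derivation:
Hunk 1: at line 7 remove [iir,mcm] add [lso,eazlb,eem] -> 15 lines: rwq ekbg pozl guwfw onesw ljo uuluo lso eazlb eem gah tymu rvnu lrqcd gud
Hunk 2: at line 6 remove [lso,eazlb,eem] add [feaab] -> 13 lines: rwq ekbg pozl guwfw onesw ljo uuluo feaab gah tymu rvnu lrqcd gud
Hunk 3: at line 4 remove [onesw,ljo] add [evpt,ijq] -> 13 lines: rwq ekbg pozl guwfw evpt ijq uuluo feaab gah tymu rvnu lrqcd gud
Hunk 4: at line 3 remove [evpt,ijq,uuluo] add [ebdv,wkr] -> 12 lines: rwq ekbg pozl guwfw ebdv wkr feaab gah tymu rvnu lrqcd gud
Hunk 5: at line 4 remove [wkr] add [gsc,ekr,pmz] -> 14 lines: rwq ekbg pozl guwfw ebdv gsc ekr pmz feaab gah tymu rvnu lrqcd gud
Final line 10: gah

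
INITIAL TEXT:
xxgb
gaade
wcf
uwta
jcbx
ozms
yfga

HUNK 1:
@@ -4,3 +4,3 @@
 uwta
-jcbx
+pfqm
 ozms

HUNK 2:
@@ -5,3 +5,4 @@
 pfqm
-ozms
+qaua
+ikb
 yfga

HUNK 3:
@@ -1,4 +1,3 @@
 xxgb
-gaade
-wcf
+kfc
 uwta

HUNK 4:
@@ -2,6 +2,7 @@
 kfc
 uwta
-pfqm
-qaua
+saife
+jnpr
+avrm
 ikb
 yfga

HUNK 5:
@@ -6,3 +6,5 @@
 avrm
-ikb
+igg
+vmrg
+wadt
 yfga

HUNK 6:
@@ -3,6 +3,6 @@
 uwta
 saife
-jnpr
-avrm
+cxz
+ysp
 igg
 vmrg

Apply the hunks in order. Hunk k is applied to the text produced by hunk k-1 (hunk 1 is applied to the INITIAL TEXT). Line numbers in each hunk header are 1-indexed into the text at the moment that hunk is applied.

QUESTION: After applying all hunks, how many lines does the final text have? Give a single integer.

Hunk 1: at line 4 remove [jcbx] add [pfqm] -> 7 lines: xxgb gaade wcf uwta pfqm ozms yfga
Hunk 2: at line 5 remove [ozms] add [qaua,ikb] -> 8 lines: xxgb gaade wcf uwta pfqm qaua ikb yfga
Hunk 3: at line 1 remove [gaade,wcf] add [kfc] -> 7 lines: xxgb kfc uwta pfqm qaua ikb yfga
Hunk 4: at line 2 remove [pfqm,qaua] add [saife,jnpr,avrm] -> 8 lines: xxgb kfc uwta saife jnpr avrm ikb yfga
Hunk 5: at line 6 remove [ikb] add [igg,vmrg,wadt] -> 10 lines: xxgb kfc uwta saife jnpr avrm igg vmrg wadt yfga
Hunk 6: at line 3 remove [jnpr,avrm] add [cxz,ysp] -> 10 lines: xxgb kfc uwta saife cxz ysp igg vmrg wadt yfga
Final line count: 10

Answer: 10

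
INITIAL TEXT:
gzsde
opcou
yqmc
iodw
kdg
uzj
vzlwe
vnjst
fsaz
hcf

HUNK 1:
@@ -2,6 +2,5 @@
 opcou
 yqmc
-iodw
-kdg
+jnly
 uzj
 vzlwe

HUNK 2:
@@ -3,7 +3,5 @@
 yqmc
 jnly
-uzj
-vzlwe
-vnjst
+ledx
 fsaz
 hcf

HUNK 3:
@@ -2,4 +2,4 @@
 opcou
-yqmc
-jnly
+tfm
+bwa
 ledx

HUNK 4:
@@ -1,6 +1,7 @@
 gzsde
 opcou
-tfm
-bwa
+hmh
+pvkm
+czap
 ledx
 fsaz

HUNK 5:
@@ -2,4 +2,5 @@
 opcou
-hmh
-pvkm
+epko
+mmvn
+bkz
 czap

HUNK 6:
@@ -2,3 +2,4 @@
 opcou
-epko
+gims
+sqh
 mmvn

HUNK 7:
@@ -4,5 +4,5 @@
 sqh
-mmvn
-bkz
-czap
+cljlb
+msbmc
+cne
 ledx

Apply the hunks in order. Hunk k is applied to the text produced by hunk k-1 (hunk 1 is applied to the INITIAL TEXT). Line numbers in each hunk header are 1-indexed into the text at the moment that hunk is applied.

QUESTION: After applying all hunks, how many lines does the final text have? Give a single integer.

Hunk 1: at line 2 remove [iodw,kdg] add [jnly] -> 9 lines: gzsde opcou yqmc jnly uzj vzlwe vnjst fsaz hcf
Hunk 2: at line 3 remove [uzj,vzlwe,vnjst] add [ledx] -> 7 lines: gzsde opcou yqmc jnly ledx fsaz hcf
Hunk 3: at line 2 remove [yqmc,jnly] add [tfm,bwa] -> 7 lines: gzsde opcou tfm bwa ledx fsaz hcf
Hunk 4: at line 1 remove [tfm,bwa] add [hmh,pvkm,czap] -> 8 lines: gzsde opcou hmh pvkm czap ledx fsaz hcf
Hunk 5: at line 2 remove [hmh,pvkm] add [epko,mmvn,bkz] -> 9 lines: gzsde opcou epko mmvn bkz czap ledx fsaz hcf
Hunk 6: at line 2 remove [epko] add [gims,sqh] -> 10 lines: gzsde opcou gims sqh mmvn bkz czap ledx fsaz hcf
Hunk 7: at line 4 remove [mmvn,bkz,czap] add [cljlb,msbmc,cne] -> 10 lines: gzsde opcou gims sqh cljlb msbmc cne ledx fsaz hcf
Final line count: 10

Answer: 10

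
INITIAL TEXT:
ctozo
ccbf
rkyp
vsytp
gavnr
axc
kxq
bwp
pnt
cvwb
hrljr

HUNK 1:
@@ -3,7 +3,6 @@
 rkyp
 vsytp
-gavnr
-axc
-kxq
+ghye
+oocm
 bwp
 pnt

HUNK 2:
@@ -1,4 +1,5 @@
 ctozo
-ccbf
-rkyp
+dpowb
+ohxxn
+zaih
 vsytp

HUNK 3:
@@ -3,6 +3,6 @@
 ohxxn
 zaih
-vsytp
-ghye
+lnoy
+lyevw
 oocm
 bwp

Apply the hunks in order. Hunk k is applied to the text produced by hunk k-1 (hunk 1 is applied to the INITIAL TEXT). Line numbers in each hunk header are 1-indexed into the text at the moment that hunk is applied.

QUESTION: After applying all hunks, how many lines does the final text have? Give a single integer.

Answer: 11

Derivation:
Hunk 1: at line 3 remove [gavnr,axc,kxq] add [ghye,oocm] -> 10 lines: ctozo ccbf rkyp vsytp ghye oocm bwp pnt cvwb hrljr
Hunk 2: at line 1 remove [ccbf,rkyp] add [dpowb,ohxxn,zaih] -> 11 lines: ctozo dpowb ohxxn zaih vsytp ghye oocm bwp pnt cvwb hrljr
Hunk 3: at line 3 remove [vsytp,ghye] add [lnoy,lyevw] -> 11 lines: ctozo dpowb ohxxn zaih lnoy lyevw oocm bwp pnt cvwb hrljr
Final line count: 11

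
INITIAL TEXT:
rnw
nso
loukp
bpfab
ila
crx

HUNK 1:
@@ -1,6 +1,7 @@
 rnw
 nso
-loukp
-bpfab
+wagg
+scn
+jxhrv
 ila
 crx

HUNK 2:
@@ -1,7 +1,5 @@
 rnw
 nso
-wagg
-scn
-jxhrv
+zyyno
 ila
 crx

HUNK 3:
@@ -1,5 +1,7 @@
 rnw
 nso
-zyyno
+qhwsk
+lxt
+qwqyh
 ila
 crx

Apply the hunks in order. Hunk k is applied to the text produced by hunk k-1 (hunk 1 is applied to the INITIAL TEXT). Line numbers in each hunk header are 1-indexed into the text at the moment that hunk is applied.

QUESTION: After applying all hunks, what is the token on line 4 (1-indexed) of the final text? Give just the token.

Answer: lxt

Derivation:
Hunk 1: at line 1 remove [loukp,bpfab] add [wagg,scn,jxhrv] -> 7 lines: rnw nso wagg scn jxhrv ila crx
Hunk 2: at line 1 remove [wagg,scn,jxhrv] add [zyyno] -> 5 lines: rnw nso zyyno ila crx
Hunk 3: at line 1 remove [zyyno] add [qhwsk,lxt,qwqyh] -> 7 lines: rnw nso qhwsk lxt qwqyh ila crx
Final line 4: lxt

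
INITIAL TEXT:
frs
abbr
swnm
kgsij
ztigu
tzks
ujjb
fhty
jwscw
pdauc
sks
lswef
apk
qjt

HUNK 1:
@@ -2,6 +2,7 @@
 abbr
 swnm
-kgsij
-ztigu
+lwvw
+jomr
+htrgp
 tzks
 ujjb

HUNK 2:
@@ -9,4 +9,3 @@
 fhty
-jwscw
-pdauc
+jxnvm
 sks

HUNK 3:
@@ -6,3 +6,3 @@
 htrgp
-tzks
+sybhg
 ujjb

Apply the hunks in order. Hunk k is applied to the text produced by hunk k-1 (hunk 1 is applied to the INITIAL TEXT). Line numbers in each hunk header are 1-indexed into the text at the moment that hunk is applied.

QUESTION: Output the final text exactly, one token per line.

Hunk 1: at line 2 remove [kgsij,ztigu] add [lwvw,jomr,htrgp] -> 15 lines: frs abbr swnm lwvw jomr htrgp tzks ujjb fhty jwscw pdauc sks lswef apk qjt
Hunk 2: at line 9 remove [jwscw,pdauc] add [jxnvm] -> 14 lines: frs abbr swnm lwvw jomr htrgp tzks ujjb fhty jxnvm sks lswef apk qjt
Hunk 3: at line 6 remove [tzks] add [sybhg] -> 14 lines: frs abbr swnm lwvw jomr htrgp sybhg ujjb fhty jxnvm sks lswef apk qjt

Answer: frs
abbr
swnm
lwvw
jomr
htrgp
sybhg
ujjb
fhty
jxnvm
sks
lswef
apk
qjt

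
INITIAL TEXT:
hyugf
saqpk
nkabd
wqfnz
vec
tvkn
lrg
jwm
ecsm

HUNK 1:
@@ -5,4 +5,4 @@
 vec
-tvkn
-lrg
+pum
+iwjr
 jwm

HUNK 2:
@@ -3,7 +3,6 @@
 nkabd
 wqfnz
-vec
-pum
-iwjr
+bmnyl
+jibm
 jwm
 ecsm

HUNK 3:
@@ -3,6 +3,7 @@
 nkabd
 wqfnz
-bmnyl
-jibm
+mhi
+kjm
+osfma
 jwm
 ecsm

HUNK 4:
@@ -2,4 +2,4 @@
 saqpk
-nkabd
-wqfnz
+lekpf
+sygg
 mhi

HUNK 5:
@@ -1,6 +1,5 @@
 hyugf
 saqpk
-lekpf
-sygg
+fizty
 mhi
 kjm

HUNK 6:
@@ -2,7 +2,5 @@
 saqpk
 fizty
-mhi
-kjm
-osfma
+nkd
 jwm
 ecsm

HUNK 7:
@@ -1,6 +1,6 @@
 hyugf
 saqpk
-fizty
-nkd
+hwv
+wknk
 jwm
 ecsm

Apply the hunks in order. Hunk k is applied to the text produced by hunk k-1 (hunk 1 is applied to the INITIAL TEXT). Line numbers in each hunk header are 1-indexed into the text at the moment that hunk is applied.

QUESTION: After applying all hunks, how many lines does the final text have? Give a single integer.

Hunk 1: at line 5 remove [tvkn,lrg] add [pum,iwjr] -> 9 lines: hyugf saqpk nkabd wqfnz vec pum iwjr jwm ecsm
Hunk 2: at line 3 remove [vec,pum,iwjr] add [bmnyl,jibm] -> 8 lines: hyugf saqpk nkabd wqfnz bmnyl jibm jwm ecsm
Hunk 3: at line 3 remove [bmnyl,jibm] add [mhi,kjm,osfma] -> 9 lines: hyugf saqpk nkabd wqfnz mhi kjm osfma jwm ecsm
Hunk 4: at line 2 remove [nkabd,wqfnz] add [lekpf,sygg] -> 9 lines: hyugf saqpk lekpf sygg mhi kjm osfma jwm ecsm
Hunk 5: at line 1 remove [lekpf,sygg] add [fizty] -> 8 lines: hyugf saqpk fizty mhi kjm osfma jwm ecsm
Hunk 6: at line 2 remove [mhi,kjm,osfma] add [nkd] -> 6 lines: hyugf saqpk fizty nkd jwm ecsm
Hunk 7: at line 1 remove [fizty,nkd] add [hwv,wknk] -> 6 lines: hyugf saqpk hwv wknk jwm ecsm
Final line count: 6

Answer: 6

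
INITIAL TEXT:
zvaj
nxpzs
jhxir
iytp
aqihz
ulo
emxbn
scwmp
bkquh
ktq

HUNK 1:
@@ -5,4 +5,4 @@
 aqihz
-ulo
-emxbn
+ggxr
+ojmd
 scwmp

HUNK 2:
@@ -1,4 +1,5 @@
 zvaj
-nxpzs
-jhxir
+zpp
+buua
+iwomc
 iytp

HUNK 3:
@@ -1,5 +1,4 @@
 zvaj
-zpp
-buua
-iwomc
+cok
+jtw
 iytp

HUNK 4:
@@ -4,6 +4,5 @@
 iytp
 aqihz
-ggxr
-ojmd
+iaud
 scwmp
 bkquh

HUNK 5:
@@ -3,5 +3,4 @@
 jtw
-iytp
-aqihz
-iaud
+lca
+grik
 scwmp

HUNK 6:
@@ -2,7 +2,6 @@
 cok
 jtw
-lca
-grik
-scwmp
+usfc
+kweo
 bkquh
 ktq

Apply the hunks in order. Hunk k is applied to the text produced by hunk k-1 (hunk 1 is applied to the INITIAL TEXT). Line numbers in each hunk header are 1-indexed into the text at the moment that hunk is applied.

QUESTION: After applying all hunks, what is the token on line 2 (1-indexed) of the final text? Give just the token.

Answer: cok

Derivation:
Hunk 1: at line 5 remove [ulo,emxbn] add [ggxr,ojmd] -> 10 lines: zvaj nxpzs jhxir iytp aqihz ggxr ojmd scwmp bkquh ktq
Hunk 2: at line 1 remove [nxpzs,jhxir] add [zpp,buua,iwomc] -> 11 lines: zvaj zpp buua iwomc iytp aqihz ggxr ojmd scwmp bkquh ktq
Hunk 3: at line 1 remove [zpp,buua,iwomc] add [cok,jtw] -> 10 lines: zvaj cok jtw iytp aqihz ggxr ojmd scwmp bkquh ktq
Hunk 4: at line 4 remove [ggxr,ojmd] add [iaud] -> 9 lines: zvaj cok jtw iytp aqihz iaud scwmp bkquh ktq
Hunk 5: at line 3 remove [iytp,aqihz,iaud] add [lca,grik] -> 8 lines: zvaj cok jtw lca grik scwmp bkquh ktq
Hunk 6: at line 2 remove [lca,grik,scwmp] add [usfc,kweo] -> 7 lines: zvaj cok jtw usfc kweo bkquh ktq
Final line 2: cok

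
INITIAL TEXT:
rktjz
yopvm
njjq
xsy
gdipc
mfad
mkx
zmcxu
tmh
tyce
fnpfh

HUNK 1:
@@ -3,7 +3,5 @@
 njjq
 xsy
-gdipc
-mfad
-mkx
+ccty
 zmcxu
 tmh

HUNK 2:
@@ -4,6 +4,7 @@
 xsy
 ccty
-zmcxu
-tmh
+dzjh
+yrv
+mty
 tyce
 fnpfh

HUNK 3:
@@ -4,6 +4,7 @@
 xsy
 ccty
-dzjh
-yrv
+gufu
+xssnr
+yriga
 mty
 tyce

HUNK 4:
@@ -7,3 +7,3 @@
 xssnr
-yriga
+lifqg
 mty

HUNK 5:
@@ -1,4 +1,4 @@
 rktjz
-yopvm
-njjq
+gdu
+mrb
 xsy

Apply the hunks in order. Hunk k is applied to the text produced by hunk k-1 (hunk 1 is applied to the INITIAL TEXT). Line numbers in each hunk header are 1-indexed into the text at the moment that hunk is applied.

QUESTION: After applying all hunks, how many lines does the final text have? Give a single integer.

Hunk 1: at line 3 remove [gdipc,mfad,mkx] add [ccty] -> 9 lines: rktjz yopvm njjq xsy ccty zmcxu tmh tyce fnpfh
Hunk 2: at line 4 remove [zmcxu,tmh] add [dzjh,yrv,mty] -> 10 lines: rktjz yopvm njjq xsy ccty dzjh yrv mty tyce fnpfh
Hunk 3: at line 4 remove [dzjh,yrv] add [gufu,xssnr,yriga] -> 11 lines: rktjz yopvm njjq xsy ccty gufu xssnr yriga mty tyce fnpfh
Hunk 4: at line 7 remove [yriga] add [lifqg] -> 11 lines: rktjz yopvm njjq xsy ccty gufu xssnr lifqg mty tyce fnpfh
Hunk 5: at line 1 remove [yopvm,njjq] add [gdu,mrb] -> 11 lines: rktjz gdu mrb xsy ccty gufu xssnr lifqg mty tyce fnpfh
Final line count: 11

Answer: 11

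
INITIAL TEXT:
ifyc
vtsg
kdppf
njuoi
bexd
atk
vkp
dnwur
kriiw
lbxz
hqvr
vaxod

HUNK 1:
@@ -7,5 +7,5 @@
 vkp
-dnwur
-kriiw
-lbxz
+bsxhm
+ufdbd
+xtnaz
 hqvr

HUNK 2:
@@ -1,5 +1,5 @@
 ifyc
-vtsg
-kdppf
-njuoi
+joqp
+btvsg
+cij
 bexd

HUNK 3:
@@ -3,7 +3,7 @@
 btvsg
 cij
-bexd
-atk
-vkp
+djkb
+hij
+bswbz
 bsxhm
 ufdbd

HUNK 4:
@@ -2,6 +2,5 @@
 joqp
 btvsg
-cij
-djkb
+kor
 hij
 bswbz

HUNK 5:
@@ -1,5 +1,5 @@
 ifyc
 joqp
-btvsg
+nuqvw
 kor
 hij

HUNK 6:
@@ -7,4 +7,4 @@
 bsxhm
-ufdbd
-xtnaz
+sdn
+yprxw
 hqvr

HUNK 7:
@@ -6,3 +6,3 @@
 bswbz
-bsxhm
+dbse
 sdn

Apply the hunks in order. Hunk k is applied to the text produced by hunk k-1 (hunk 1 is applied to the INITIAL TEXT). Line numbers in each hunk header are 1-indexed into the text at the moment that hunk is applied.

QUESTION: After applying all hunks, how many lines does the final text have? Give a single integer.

Answer: 11

Derivation:
Hunk 1: at line 7 remove [dnwur,kriiw,lbxz] add [bsxhm,ufdbd,xtnaz] -> 12 lines: ifyc vtsg kdppf njuoi bexd atk vkp bsxhm ufdbd xtnaz hqvr vaxod
Hunk 2: at line 1 remove [vtsg,kdppf,njuoi] add [joqp,btvsg,cij] -> 12 lines: ifyc joqp btvsg cij bexd atk vkp bsxhm ufdbd xtnaz hqvr vaxod
Hunk 3: at line 3 remove [bexd,atk,vkp] add [djkb,hij,bswbz] -> 12 lines: ifyc joqp btvsg cij djkb hij bswbz bsxhm ufdbd xtnaz hqvr vaxod
Hunk 4: at line 2 remove [cij,djkb] add [kor] -> 11 lines: ifyc joqp btvsg kor hij bswbz bsxhm ufdbd xtnaz hqvr vaxod
Hunk 5: at line 1 remove [btvsg] add [nuqvw] -> 11 lines: ifyc joqp nuqvw kor hij bswbz bsxhm ufdbd xtnaz hqvr vaxod
Hunk 6: at line 7 remove [ufdbd,xtnaz] add [sdn,yprxw] -> 11 lines: ifyc joqp nuqvw kor hij bswbz bsxhm sdn yprxw hqvr vaxod
Hunk 7: at line 6 remove [bsxhm] add [dbse] -> 11 lines: ifyc joqp nuqvw kor hij bswbz dbse sdn yprxw hqvr vaxod
Final line count: 11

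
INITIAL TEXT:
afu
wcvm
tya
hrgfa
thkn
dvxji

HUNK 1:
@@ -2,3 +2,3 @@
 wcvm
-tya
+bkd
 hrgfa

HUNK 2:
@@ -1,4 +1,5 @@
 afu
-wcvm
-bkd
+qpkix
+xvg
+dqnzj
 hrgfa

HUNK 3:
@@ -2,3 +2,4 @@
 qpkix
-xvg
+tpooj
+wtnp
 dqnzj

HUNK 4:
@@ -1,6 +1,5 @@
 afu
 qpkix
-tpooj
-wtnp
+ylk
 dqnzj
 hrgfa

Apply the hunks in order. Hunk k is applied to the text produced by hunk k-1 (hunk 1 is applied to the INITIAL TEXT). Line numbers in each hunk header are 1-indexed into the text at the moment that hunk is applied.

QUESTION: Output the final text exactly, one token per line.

Hunk 1: at line 2 remove [tya] add [bkd] -> 6 lines: afu wcvm bkd hrgfa thkn dvxji
Hunk 2: at line 1 remove [wcvm,bkd] add [qpkix,xvg,dqnzj] -> 7 lines: afu qpkix xvg dqnzj hrgfa thkn dvxji
Hunk 3: at line 2 remove [xvg] add [tpooj,wtnp] -> 8 lines: afu qpkix tpooj wtnp dqnzj hrgfa thkn dvxji
Hunk 4: at line 1 remove [tpooj,wtnp] add [ylk] -> 7 lines: afu qpkix ylk dqnzj hrgfa thkn dvxji

Answer: afu
qpkix
ylk
dqnzj
hrgfa
thkn
dvxji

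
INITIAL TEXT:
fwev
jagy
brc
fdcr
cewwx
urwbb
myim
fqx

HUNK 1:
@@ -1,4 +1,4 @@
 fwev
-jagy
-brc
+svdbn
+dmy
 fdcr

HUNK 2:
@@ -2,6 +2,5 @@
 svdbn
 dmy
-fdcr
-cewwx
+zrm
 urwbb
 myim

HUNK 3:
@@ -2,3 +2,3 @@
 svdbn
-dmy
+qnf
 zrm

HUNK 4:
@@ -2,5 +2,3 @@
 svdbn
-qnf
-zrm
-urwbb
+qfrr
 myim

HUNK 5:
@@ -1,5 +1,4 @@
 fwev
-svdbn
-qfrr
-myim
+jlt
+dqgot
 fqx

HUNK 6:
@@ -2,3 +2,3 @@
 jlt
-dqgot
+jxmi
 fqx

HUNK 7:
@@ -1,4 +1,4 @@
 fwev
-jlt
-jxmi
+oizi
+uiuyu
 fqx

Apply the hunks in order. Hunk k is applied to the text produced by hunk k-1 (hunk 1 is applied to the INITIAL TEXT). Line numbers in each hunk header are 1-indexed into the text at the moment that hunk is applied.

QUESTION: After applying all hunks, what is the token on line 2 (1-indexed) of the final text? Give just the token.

Answer: oizi

Derivation:
Hunk 1: at line 1 remove [jagy,brc] add [svdbn,dmy] -> 8 lines: fwev svdbn dmy fdcr cewwx urwbb myim fqx
Hunk 2: at line 2 remove [fdcr,cewwx] add [zrm] -> 7 lines: fwev svdbn dmy zrm urwbb myim fqx
Hunk 3: at line 2 remove [dmy] add [qnf] -> 7 lines: fwev svdbn qnf zrm urwbb myim fqx
Hunk 4: at line 2 remove [qnf,zrm,urwbb] add [qfrr] -> 5 lines: fwev svdbn qfrr myim fqx
Hunk 5: at line 1 remove [svdbn,qfrr,myim] add [jlt,dqgot] -> 4 lines: fwev jlt dqgot fqx
Hunk 6: at line 2 remove [dqgot] add [jxmi] -> 4 lines: fwev jlt jxmi fqx
Hunk 7: at line 1 remove [jlt,jxmi] add [oizi,uiuyu] -> 4 lines: fwev oizi uiuyu fqx
Final line 2: oizi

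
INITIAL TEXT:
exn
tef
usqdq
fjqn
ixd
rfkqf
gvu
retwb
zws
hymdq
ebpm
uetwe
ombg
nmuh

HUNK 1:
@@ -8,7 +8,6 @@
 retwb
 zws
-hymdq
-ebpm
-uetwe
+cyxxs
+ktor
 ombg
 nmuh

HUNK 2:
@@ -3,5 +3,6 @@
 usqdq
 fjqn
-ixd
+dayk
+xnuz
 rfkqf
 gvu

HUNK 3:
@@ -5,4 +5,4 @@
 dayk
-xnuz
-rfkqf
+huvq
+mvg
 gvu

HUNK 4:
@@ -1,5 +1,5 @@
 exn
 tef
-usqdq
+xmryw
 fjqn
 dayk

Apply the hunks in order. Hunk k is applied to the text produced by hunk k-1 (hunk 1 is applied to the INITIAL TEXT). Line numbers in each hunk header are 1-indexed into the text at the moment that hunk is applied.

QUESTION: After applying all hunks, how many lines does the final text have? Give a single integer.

Answer: 14

Derivation:
Hunk 1: at line 8 remove [hymdq,ebpm,uetwe] add [cyxxs,ktor] -> 13 lines: exn tef usqdq fjqn ixd rfkqf gvu retwb zws cyxxs ktor ombg nmuh
Hunk 2: at line 3 remove [ixd] add [dayk,xnuz] -> 14 lines: exn tef usqdq fjqn dayk xnuz rfkqf gvu retwb zws cyxxs ktor ombg nmuh
Hunk 3: at line 5 remove [xnuz,rfkqf] add [huvq,mvg] -> 14 lines: exn tef usqdq fjqn dayk huvq mvg gvu retwb zws cyxxs ktor ombg nmuh
Hunk 4: at line 1 remove [usqdq] add [xmryw] -> 14 lines: exn tef xmryw fjqn dayk huvq mvg gvu retwb zws cyxxs ktor ombg nmuh
Final line count: 14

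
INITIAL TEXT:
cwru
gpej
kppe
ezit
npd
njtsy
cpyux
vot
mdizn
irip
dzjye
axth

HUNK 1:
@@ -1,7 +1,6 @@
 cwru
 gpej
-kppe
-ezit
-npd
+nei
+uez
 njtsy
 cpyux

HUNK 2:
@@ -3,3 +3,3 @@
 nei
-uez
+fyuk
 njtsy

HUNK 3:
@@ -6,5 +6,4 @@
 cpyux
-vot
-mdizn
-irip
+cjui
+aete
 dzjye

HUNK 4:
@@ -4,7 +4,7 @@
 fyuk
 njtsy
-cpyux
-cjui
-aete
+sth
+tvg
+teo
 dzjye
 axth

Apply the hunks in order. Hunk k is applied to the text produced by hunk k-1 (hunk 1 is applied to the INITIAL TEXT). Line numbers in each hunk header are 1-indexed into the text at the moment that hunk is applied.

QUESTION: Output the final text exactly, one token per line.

Hunk 1: at line 1 remove [kppe,ezit,npd] add [nei,uez] -> 11 lines: cwru gpej nei uez njtsy cpyux vot mdizn irip dzjye axth
Hunk 2: at line 3 remove [uez] add [fyuk] -> 11 lines: cwru gpej nei fyuk njtsy cpyux vot mdizn irip dzjye axth
Hunk 3: at line 6 remove [vot,mdizn,irip] add [cjui,aete] -> 10 lines: cwru gpej nei fyuk njtsy cpyux cjui aete dzjye axth
Hunk 4: at line 4 remove [cpyux,cjui,aete] add [sth,tvg,teo] -> 10 lines: cwru gpej nei fyuk njtsy sth tvg teo dzjye axth

Answer: cwru
gpej
nei
fyuk
njtsy
sth
tvg
teo
dzjye
axth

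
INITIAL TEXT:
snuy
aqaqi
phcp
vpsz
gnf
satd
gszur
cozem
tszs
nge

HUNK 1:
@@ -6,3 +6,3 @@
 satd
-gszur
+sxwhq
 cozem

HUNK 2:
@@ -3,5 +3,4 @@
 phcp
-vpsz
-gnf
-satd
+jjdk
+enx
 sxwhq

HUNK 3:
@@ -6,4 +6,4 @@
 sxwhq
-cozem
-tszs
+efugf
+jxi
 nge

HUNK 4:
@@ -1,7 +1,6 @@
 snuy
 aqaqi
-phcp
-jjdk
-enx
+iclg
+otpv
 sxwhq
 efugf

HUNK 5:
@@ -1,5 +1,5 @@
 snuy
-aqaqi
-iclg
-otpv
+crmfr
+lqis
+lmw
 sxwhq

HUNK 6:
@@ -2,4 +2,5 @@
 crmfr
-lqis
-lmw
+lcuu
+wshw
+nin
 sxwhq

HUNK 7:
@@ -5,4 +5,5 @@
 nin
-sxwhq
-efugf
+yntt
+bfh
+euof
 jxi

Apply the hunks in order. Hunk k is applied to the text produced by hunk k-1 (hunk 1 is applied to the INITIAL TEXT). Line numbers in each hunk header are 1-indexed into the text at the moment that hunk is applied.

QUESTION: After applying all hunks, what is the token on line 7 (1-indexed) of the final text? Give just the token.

Hunk 1: at line 6 remove [gszur] add [sxwhq] -> 10 lines: snuy aqaqi phcp vpsz gnf satd sxwhq cozem tszs nge
Hunk 2: at line 3 remove [vpsz,gnf,satd] add [jjdk,enx] -> 9 lines: snuy aqaqi phcp jjdk enx sxwhq cozem tszs nge
Hunk 3: at line 6 remove [cozem,tszs] add [efugf,jxi] -> 9 lines: snuy aqaqi phcp jjdk enx sxwhq efugf jxi nge
Hunk 4: at line 1 remove [phcp,jjdk,enx] add [iclg,otpv] -> 8 lines: snuy aqaqi iclg otpv sxwhq efugf jxi nge
Hunk 5: at line 1 remove [aqaqi,iclg,otpv] add [crmfr,lqis,lmw] -> 8 lines: snuy crmfr lqis lmw sxwhq efugf jxi nge
Hunk 6: at line 2 remove [lqis,lmw] add [lcuu,wshw,nin] -> 9 lines: snuy crmfr lcuu wshw nin sxwhq efugf jxi nge
Hunk 7: at line 5 remove [sxwhq,efugf] add [yntt,bfh,euof] -> 10 lines: snuy crmfr lcuu wshw nin yntt bfh euof jxi nge
Final line 7: bfh

Answer: bfh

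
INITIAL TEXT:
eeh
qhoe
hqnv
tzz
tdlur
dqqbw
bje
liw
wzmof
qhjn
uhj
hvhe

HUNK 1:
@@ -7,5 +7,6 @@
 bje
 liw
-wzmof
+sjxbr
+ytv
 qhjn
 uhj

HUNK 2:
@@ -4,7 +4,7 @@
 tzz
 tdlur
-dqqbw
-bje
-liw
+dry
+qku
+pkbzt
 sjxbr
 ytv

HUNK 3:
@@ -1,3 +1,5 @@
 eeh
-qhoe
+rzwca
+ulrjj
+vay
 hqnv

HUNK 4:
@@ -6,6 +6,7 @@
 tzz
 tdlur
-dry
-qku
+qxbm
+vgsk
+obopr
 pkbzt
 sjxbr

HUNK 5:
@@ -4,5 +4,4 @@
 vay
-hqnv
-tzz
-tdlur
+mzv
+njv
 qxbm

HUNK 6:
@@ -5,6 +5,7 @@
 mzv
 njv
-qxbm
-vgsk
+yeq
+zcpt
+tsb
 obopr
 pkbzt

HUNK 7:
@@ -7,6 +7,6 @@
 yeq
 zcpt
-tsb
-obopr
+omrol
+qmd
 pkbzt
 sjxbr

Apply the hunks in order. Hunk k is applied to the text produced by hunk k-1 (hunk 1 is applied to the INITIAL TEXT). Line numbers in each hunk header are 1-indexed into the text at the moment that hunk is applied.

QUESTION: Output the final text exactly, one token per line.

Hunk 1: at line 7 remove [wzmof] add [sjxbr,ytv] -> 13 lines: eeh qhoe hqnv tzz tdlur dqqbw bje liw sjxbr ytv qhjn uhj hvhe
Hunk 2: at line 4 remove [dqqbw,bje,liw] add [dry,qku,pkbzt] -> 13 lines: eeh qhoe hqnv tzz tdlur dry qku pkbzt sjxbr ytv qhjn uhj hvhe
Hunk 3: at line 1 remove [qhoe] add [rzwca,ulrjj,vay] -> 15 lines: eeh rzwca ulrjj vay hqnv tzz tdlur dry qku pkbzt sjxbr ytv qhjn uhj hvhe
Hunk 4: at line 6 remove [dry,qku] add [qxbm,vgsk,obopr] -> 16 lines: eeh rzwca ulrjj vay hqnv tzz tdlur qxbm vgsk obopr pkbzt sjxbr ytv qhjn uhj hvhe
Hunk 5: at line 4 remove [hqnv,tzz,tdlur] add [mzv,njv] -> 15 lines: eeh rzwca ulrjj vay mzv njv qxbm vgsk obopr pkbzt sjxbr ytv qhjn uhj hvhe
Hunk 6: at line 5 remove [qxbm,vgsk] add [yeq,zcpt,tsb] -> 16 lines: eeh rzwca ulrjj vay mzv njv yeq zcpt tsb obopr pkbzt sjxbr ytv qhjn uhj hvhe
Hunk 7: at line 7 remove [tsb,obopr] add [omrol,qmd] -> 16 lines: eeh rzwca ulrjj vay mzv njv yeq zcpt omrol qmd pkbzt sjxbr ytv qhjn uhj hvhe

Answer: eeh
rzwca
ulrjj
vay
mzv
njv
yeq
zcpt
omrol
qmd
pkbzt
sjxbr
ytv
qhjn
uhj
hvhe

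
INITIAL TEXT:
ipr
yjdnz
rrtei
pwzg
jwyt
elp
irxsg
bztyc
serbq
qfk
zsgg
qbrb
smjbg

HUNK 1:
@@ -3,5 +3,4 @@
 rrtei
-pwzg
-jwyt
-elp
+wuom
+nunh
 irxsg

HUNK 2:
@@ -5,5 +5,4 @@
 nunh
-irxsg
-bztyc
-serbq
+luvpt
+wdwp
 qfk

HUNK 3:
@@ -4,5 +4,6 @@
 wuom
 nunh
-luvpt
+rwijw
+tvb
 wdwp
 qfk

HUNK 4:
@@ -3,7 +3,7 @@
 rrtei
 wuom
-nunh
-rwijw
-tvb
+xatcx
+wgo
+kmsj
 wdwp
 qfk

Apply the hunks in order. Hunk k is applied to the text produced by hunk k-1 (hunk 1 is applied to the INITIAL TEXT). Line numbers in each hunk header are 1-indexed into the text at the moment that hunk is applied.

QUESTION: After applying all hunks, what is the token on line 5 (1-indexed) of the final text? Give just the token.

Hunk 1: at line 3 remove [pwzg,jwyt,elp] add [wuom,nunh] -> 12 lines: ipr yjdnz rrtei wuom nunh irxsg bztyc serbq qfk zsgg qbrb smjbg
Hunk 2: at line 5 remove [irxsg,bztyc,serbq] add [luvpt,wdwp] -> 11 lines: ipr yjdnz rrtei wuom nunh luvpt wdwp qfk zsgg qbrb smjbg
Hunk 3: at line 4 remove [luvpt] add [rwijw,tvb] -> 12 lines: ipr yjdnz rrtei wuom nunh rwijw tvb wdwp qfk zsgg qbrb smjbg
Hunk 4: at line 3 remove [nunh,rwijw,tvb] add [xatcx,wgo,kmsj] -> 12 lines: ipr yjdnz rrtei wuom xatcx wgo kmsj wdwp qfk zsgg qbrb smjbg
Final line 5: xatcx

Answer: xatcx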